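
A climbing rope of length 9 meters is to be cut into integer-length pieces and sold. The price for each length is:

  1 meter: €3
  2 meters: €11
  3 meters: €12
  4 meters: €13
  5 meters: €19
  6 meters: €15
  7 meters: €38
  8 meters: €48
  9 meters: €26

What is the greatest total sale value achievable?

Build best[k] bottom-up: best[k] = max over allowed piece i of (p[i] + best[k−i]).
best[1] = 3
best[2] = max(3+3, 11+0) = 11
best[3] = max(3+11, 11+3, 12+0) = 14
best[4] = max(3+14, 11+11, 12+3, 13+0) = 22
best[5] = max(3+22, 11+14, 12+11, 13+3, 19+0) = 25
best[6] = max(3+25, 11+22, 12+14, 13+11, 19+3, 15+0) = 33
best[7] = max(3+33, 11+25, 12+22, …, 15+3, 38+0) = 38
best[8] = max(3+38, 11+33, 12+25, …, 38+3, 48+0) = 48
best[9] = max(3+48, 11+38, 12+33, …, 48+3, 26+0) = 51
One optimal cutting: 8 + 1 → €48 + €3 = €51.

51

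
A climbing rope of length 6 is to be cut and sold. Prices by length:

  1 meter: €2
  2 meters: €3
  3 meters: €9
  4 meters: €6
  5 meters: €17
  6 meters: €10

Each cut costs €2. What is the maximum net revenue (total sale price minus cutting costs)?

Let net[k] be the best obtainable value from length k. For each k, try every first piece i and keep the best of price[i] + net[k−i] minus the 2 cut fee when i<k.
net[1] = 2
net[2] = 3
net[3] = 9
net[4] = 9  (first piece 1, then net[3]=9)
net[5] = 17
net[6] = 17  (first piece 1, then net[5]=17)
One optimal plan: pieces 5 + 1 (1 cut) → €19 − €2 = €17.

17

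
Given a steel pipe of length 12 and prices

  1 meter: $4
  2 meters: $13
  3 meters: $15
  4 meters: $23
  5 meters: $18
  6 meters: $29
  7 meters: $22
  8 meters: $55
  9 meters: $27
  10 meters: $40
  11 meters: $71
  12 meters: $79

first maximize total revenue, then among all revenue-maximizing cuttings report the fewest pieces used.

3

Let r[k] be the best obtainable value from length k. For each k, try every first piece i and keep the best of price[i] + r[k−i].
r[1] = 4
r[2] = max(4+4, 13+0) = 13
r[3] = max(4+13, 13+4, 15+0) = 17
r[4] = max(4+17, 13+13, 15+4, 23+0) = 26
r[5] = max(4+26, 13+17, 15+13, 23+4, 18+0) = 30
r[6] = max(4+30, 13+26, 15+17, 23+13, 18+4, 29+0) = 39
r[7] = max(4+39, 13+30, 15+26, …, 29+4, 22+0) = 43
r[8] = max(4+43, 13+39, 15+30, …, 22+4, 55+0) = 55
r[9] = max(4+55, 13+43, 15+39, …, 55+4, 27+0) = 59
r[10] = max(4+59, 13+55, 15+43, …, 27+4, 40+0) = 68
r[11] = max(4+68, 13+59, 15+55, …, 40+4, 71+0) = 72
r[12] = max(4+72, 13+68, 15+59, …, 71+4, 79+0) = 81
Maximum revenue is $81.
Now minimize piece count subject to staying optimal: for each k, pieces[k] = 1 + min over i with p[i]+r[k−i]=r[k] of pieces[k−i].
pieces[9] = 2
pieces[10] = 2
pieces[11] = 3
pieces[12] = 3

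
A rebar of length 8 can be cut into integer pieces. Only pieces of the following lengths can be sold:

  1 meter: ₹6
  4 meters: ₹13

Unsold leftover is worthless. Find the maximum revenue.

Let r[k] be the best obtainable value from length k. For each k, try every first piece i and keep the best of price[i] + r[k−i].
r[1] = 6
r[2] = 12  (first piece 1, then r[1]=6)
r[3] = 18  (first piece 1, then r[2]=12)
r[4] = 24  (first piece 1, then r[3]=18)
r[5] = 30  (first piece 1, then r[4]=24)
r[6] = 36  (first piece 1, then r[5]=30)
r[7] = 42  (first piece 1, then r[6]=36)
r[8] = 48  (first piece 1, then r[7]=42)
One optimal cutting: 1 + 1 + 1 + 1 + 1 + 1 + 1 + 1 → ₹48.

48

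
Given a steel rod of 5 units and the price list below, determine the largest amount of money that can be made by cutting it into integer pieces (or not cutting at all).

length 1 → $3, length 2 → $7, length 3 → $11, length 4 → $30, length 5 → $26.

Build best[k] bottom-up: best[k] = max over allowed piece i of (p[i] + best[k−i]).
best[1] = 3
best[2] = 7
best[3] = 11
best[4] = 30
best[5] = 33  (first piece 1, then best[4]=30)
One optimal cutting: 4 + 1 → $30 + $3 = $33.

33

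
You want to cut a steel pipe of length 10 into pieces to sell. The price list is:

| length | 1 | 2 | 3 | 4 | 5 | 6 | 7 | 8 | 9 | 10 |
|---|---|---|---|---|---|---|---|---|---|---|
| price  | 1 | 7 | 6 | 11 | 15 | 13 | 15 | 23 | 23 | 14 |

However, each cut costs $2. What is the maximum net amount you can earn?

Build r[k] bottom-up: r[k] = max over allowed piece i of (p[i] + r[k−i]) − 2 per cut.
r[1] = 1
r[2] = 7
r[3] = 6  (first piece 1, then r[2]=7)
r[4] = 12  (first piece 2, then r[2]=7)
r[5] = 15
r[6] = 17  (first piece 2, then r[4]=12)
r[7] = 20  (first piece 2, then r[5]=15)
r[8] = 23
r[9] = 25  (first piece 2, then r[7]=20)
r[10] = 28  (first piece 2, then r[8]=23)
One optimal plan: pieces 8 + 2 (1 cut) → $30 − $2 = $28.

28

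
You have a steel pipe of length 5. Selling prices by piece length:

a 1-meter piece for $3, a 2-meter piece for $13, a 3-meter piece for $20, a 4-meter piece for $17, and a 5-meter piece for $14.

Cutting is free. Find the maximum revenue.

33

Consider every possible first cut. r[k] is the best of p[i]+r[k−i] over all sellable i≤k.
r[1] = 3
r[2] = 13
r[3] = 20
r[4] = 26  (first piece 2, then r[2]=13)
r[5] = 33  (first piece 2, then r[3]=20)
One optimal cutting: 3 + 2 → $20 + $13 = $33.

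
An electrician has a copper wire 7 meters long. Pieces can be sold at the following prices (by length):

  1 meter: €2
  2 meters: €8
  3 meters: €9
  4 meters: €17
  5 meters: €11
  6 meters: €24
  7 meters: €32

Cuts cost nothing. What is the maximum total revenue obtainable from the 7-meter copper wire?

32

Build R[k] bottom-up: R[k] = max over allowed piece i of (p[i] + R[k−i]).
R[1] = 2
R[2] = max(2+2, 8+0) = 8
R[3] = max(2+8, 8+2, 9+0) = 10
R[4] = max(2+10, 8+8, 9+2, 17+0) = 17
R[5] = max(2+17, 8+10, 9+8, 17+2, 11+0) = 19
R[6] = max(2+19, 8+17, 9+10, 17+8, 11+2, 24+0) = 25
R[7] = max(2+25, 8+19, 9+17, …, 24+2, 32+0) = 32
Best is to sell the whole 7-meter piece uncut for €32.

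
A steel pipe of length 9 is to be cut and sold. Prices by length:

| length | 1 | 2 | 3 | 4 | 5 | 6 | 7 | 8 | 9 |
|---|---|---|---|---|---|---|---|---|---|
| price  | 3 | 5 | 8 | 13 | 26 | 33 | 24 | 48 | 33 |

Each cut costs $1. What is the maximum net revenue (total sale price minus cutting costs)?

Consider every possible first cut. v[k] is the best of p[i]+v[k−i] over all sellable i≤k, charging 1 whenever i<k.
v[1] = 3
v[2] = max(3+3-1, 5+0) = 5
v[3] = max(3+5-1, 5+3-1, 8+0) = 8
v[4] = max(3+8-1, 5+5-1, 8+3-1, 13+0) = 13
v[5] = max(3+13-1, 5+8-1, 8+5-1, 13+3-1, 26+0) = 26
v[6] = max(3+26-1, 5+13-1, 8+8-1, 13+5-1, 26+3-1, 33+0) = 33
v[7] = max(3+33-1, 5+26-1, 8+13-1, …, 33+3-1, 24+0) = 35
v[8] = max(3+35-1, 5+33-1, 8+26-1, …, 24+3-1, 48+0) = 48
v[9] = max(3+48-1, 5+35-1, 8+33-1, …, 48+3-1, 33+0) = 50
One optimal plan: pieces 8 + 1 (1 cut) → $51 − $1 = $50.

50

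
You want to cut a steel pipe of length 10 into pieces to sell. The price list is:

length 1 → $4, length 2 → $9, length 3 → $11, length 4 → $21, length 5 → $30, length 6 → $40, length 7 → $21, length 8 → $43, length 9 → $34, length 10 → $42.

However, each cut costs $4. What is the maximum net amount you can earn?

57

Let r[k] be the best obtainable value from length k. For each k, try every first piece i and keep the best of price[i] + r[k−i] minus the 4 cut fee when i<k.
r[1] = 4
r[2] = max(4+4-4, 9+0) = 9
r[3] = max(4+9-4, 9+4-4, 11+0) = 11
r[4] = max(4+11-4, 9+9-4, 11+4-4, 21+0) = 21
r[5] = max(4+21-4, 9+11-4, 11+9-4, 21+4-4, 30+0) = 30
r[6] = max(4+30-4, 9+21-4, 11+11-4, 21+9-4, 30+4-4, 40+0) = 40
r[7] = max(4+40-4, 9+30-4, 11+21-4, …, 40+4-4, 21+0) = 40
r[8] = max(4+40-4, 9+40-4, 11+30-4, …, 21+4-4, 43+0) = 45
r[9] = max(4+45-4, 9+40-4, 11+40-4, …, 43+4-4, 34+0) = 47
r[10] = max(4+47-4, 9+45-4, 11+40-4, …, 34+4-4, 42+0) = 57
One optimal plan: pieces 6 + 4 (1 cut) → $61 − $4 = $57.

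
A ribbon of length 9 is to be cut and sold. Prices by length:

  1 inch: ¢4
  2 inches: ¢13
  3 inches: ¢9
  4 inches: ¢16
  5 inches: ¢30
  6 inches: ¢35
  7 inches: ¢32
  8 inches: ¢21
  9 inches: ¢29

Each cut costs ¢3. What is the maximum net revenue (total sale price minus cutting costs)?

50

Let net[k] be the best obtainable value from length k. For each k, try every first piece i and keep the best of price[i] + net[k−i] minus the 3 cut fee when i<k.
net[1] = 4
net[2] = 13
net[3] = 14  (first piece 1, then net[2]=13)
net[4] = 23  (first piece 2, then net[2]=13)
net[5] = 30
net[6] = 35
net[7] = 40  (first piece 2, then net[5]=30)
net[8] = 45  (first piece 2, then net[6]=35)
net[9] = 50  (first piece 2, then net[7]=40)
One optimal plan: pieces 5 + 2 + 2 (2 cuts) → ¢56 − ¢6 = ¢50.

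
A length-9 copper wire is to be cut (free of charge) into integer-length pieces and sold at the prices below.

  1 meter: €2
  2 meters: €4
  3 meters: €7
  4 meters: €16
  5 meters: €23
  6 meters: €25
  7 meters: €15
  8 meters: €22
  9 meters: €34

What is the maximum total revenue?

39

Consider every possible first cut. best[k] is the best of p[i]+best[k−i] over all sellable i≤k.
best[1] = 2
best[2] = max(2+2, 4+0) = 4
best[3] = max(2+4, 4+2, 7+0) = 7
best[4] = max(2+7, 4+4, 7+2, 16+0) = 16
best[5] = max(2+16, 4+7, 7+4, 16+2, 23+0) = 23
best[6] = max(2+23, 4+16, 7+7, 16+4, 23+2, 25+0) = 25
best[7] = max(2+25, 4+23, 7+16, …, 25+2, 15+0) = 27
best[8] = max(2+27, 4+25, 7+23, …, 15+2, 22+0) = 32
best[9] = max(2+32, 4+27, 7+25, …, 22+2, 34+0) = 39
One optimal cutting: 5 + 4 → €23 + €16 = €39.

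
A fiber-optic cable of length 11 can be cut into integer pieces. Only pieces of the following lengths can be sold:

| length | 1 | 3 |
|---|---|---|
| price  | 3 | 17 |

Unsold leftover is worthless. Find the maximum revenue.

Consider every possible first cut. f[k] is the best of p[i]+f[k−i] over all sellable i≤k.
f[1] = 3
f[2] = 6  (first piece 1, then f[1]=3)
f[3] = 17
f[4] = 20  (first piece 1, then f[3]=17)
f[5] = 23  (first piece 1, then f[4]=20)
f[6] = 34  (first piece 3, then f[3]=17)
f[7] = 37  (first piece 1, then f[6]=34)
f[8] = 40  (first piece 1, then f[7]=37)
f[9] = 51  (first piece 3, then f[6]=34)
f[10] = 54  (first piece 1, then f[9]=51)
f[11] = 57  (first piece 1, then f[10]=54)
One optimal cutting: 3 + 3 + 3 + 1 + 1 → $57.

57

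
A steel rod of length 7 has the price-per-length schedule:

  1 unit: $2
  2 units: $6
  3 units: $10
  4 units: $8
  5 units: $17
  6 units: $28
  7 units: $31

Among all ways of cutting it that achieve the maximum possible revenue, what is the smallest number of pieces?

Build r[k] bottom-up: r[k] = max over allowed piece i of (p[i] + r[k−i]).
r[1] = 2
r[2] = max(2+2, 6+0) = 6
r[3] = max(2+6, 6+2, 10+0) = 10
r[4] = max(2+10, 6+6, 10+2, 8+0) = 12
r[5] = max(2+12, 6+10, 10+6, 8+2, 17+0) = 17
r[6] = max(2+17, 6+12, 10+10, 8+6, 17+2, 28+0) = 28
r[7] = max(2+28, 6+17, 10+12, …, 28+2, 31+0) = 31
Maximum revenue is $31.
Now minimize piece count subject to staying optimal: for each k, pieces[k] = 1 + min over i with p[i]+r[k−i]=r[k] of pieces[k−i].
pieces[4] = 2
pieces[5] = 1
pieces[6] = 1
pieces[7] = 1

1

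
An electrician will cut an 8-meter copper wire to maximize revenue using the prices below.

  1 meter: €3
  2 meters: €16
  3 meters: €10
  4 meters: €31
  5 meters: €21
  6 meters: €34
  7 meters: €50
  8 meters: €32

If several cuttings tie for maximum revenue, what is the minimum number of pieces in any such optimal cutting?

4

Build r[k] bottom-up: r[k] = max over allowed piece i of (p[i] + r[k−i]).
r[1] = 3
r[2] = 16
r[3] = 19  (first piece 1, then r[2]=16)
r[4] = 32  (first piece 2, then r[2]=16)
r[5] = 35  (first piece 1, then r[4]=32)
r[6] = 48  (first piece 2, then r[4]=32)
r[7] = 51  (first piece 1, then r[6]=48)
r[8] = 64  (first piece 2, then r[6]=48)
Maximum revenue is €64.
Now minimize piece count subject to staying optimal: for each k, pieces[k] = 1 + min over i with p[i]+r[k−i]=r[k] of pieces[k−i].
pieces[5] = 3
pieces[6] = 3
pieces[7] = 4
pieces[8] = 4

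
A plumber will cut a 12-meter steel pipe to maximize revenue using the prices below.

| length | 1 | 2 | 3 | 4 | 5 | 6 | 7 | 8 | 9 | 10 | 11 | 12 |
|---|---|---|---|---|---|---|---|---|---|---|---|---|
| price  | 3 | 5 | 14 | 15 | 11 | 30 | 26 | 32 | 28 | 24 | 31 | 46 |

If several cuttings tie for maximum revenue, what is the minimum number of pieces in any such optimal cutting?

2

Let r[k] be the best obtainable value from length k. For each k, try every first piece i and keep the best of price[i] + r[k−i].
r[1] = 3
r[2] = 6  (first piece 1, then r[1]=3)
r[3] = 14
r[4] = 17  (first piece 1, then r[3]=14)
r[5] = 20  (first piece 1, then r[4]=17)
r[6] = 30
r[7] = 33  (first piece 1, then r[6]=30)
r[8] = 36  (first piece 1, then r[7]=33)
r[9] = 44  (first piece 3, then r[6]=30)
r[10] = 47  (first piece 1, then r[9]=44)
r[11] = 50  (first piece 1, then r[10]=47)
r[12] = 60  (first piece 6, then r[6]=30)
Maximum revenue is $60.
Now minimize piece count subject to staying optimal: for each k, pieces[k] = 1 + min over i with p[i]+r[k−i]=r[k] of pieces[k−i].
pieces[9] = 2
pieces[10] = 3
pieces[11] = 4
pieces[12] = 2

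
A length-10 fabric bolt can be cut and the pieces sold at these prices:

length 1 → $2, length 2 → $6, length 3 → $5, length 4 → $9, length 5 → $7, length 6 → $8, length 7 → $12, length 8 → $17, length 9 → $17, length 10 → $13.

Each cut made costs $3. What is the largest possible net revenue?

Let r[k] be the best obtainable value from length k. For each k, try every first piece i and keep the best of price[i] + r[k−i] minus the 3 cut fee when i<k.
r[1] = 2
r[2] = 6
r[3] = 5  (first piece 1, then r[2]=6)
r[4] = 9  (first piece 2, then r[2]=6)
r[5] = 8  (first piece 1, then r[4]=9)
r[6] = 12  (first piece 2, then r[4]=9)
r[7] = 12
r[8] = 17
r[9] = 17
r[10] = 20  (first piece 2, then r[8]=17)
One optimal plan: pieces 8 + 2 (1 cut) → $23 − $3 = $20.

20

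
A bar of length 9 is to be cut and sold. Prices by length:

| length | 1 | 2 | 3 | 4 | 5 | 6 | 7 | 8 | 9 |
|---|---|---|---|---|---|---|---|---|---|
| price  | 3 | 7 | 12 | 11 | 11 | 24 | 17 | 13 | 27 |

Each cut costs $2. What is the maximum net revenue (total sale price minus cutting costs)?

Consider every possible first cut. r[k] is the best of p[i]+r[k−i] over all sellable i≤k, charging 2 whenever i<k.
r[1] = 3
r[2] = 7
r[3] = 12
r[4] = 13  (first piece 1, then r[3]=12)
r[5] = 17  (first piece 2, then r[3]=12)
r[6] = 24
r[7] = 25  (first piece 1, then r[6]=24)
r[8] = 29  (first piece 2, then r[6]=24)
r[9] = 34  (first piece 3, then r[6]=24)
One optimal plan: pieces 6 + 3 (1 cut) → $36 − $2 = $34.

34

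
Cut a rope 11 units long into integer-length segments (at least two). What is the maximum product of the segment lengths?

54

Fill P[k] for k=2..11: at each k try every first piece i and multiply by the better of (k−i) uncut or P[k−i].
Small cases: P[2]=1, P[3]=2, P[4]=4.
P[5] = 2*max(3,2) = 2*3 = 6
P[6] = 3*max(3,2) = 3*3 = 9
P[7] = 2*max(5,6) = 2*6 = 12
P[8] = 2*max(6,9) = 2*9 = 18
P[9] = 3*max(6,9) = 3*9 = 27
P[10] = 2*max(8,18) = 2*18 = 36
P[11] = 2*max(9,27) = 2*27 = 54
One optimal split: 3 + 3 + 3 + 2; product 3*3*3*2 = 54.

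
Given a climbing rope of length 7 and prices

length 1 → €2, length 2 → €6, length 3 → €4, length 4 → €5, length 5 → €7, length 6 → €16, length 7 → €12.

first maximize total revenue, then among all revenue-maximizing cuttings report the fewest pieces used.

Consider every possible first cut. r[k] is the best of p[i]+r[k−i] over all sellable i≤k.
r[1] = 2
r[2] = 6
r[3] = 8  (first piece 1, then r[2]=6)
r[4] = 12  (first piece 2, then r[2]=6)
r[5] = 14  (first piece 1, then r[4]=12)
r[6] = 18  (first piece 2, then r[4]=12)
r[7] = 20  (first piece 1, then r[6]=18)
Maximum revenue is €20.
Now minimize piece count subject to staying optimal: for each k, pieces[k] = 1 + min over i with p[i]+r[k−i]=r[k] of pieces[k−i].
pieces[4] = 2
pieces[5] = 3
pieces[6] = 3
pieces[7] = 4

4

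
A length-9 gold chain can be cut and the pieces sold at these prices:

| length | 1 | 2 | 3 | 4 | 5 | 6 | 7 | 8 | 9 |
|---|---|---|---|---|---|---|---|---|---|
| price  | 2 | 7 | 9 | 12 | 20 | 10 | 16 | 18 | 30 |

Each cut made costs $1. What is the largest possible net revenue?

32

Let v[k] be the best obtainable value from length k. For each k, try every first piece i and keep the best of price[i] + v[k−i] minus the 1 cut fee when i<k.
v[1] = 2
v[2] = max(2+2-1, 7+0) = 7
v[3] = max(2+7-1, 7+2-1, 9+0) = 9
v[4] = max(2+9-1, 7+7-1, 9+2-1, 12+0) = 13
v[5] = max(2+13-1, 7+9-1, 9+7-1, 12+2-1, 20+0) = 20
v[6] = max(2+20-1, 7+13-1, 9+9-1, 12+7-1, 20+2-1, 10+0) = 21
v[7] = max(2+21-1, 7+20-1, 9+13-1, …, 10+2-1, 16+0) = 26
v[8] = max(2+26-1, 7+21-1, 9+20-1, …, 16+2-1, 18+0) = 28
v[9] = max(2+28-1, 7+26-1, 9+21-1, …, 18+2-1, 30+0) = 32
One optimal plan: pieces 5 + 2 + 2 (2 cuts) → $34 − $2 = $32.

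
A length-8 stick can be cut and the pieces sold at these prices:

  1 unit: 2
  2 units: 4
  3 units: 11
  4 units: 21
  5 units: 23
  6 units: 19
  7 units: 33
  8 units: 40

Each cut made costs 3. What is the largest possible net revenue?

40

Build v[k] bottom-up: v[k] = max over allowed piece i of (p[i] + v[k−i]) − 3 per cut.
v[1] = 2
v[2] = 4
v[3] = 11
v[4] = 21
v[5] = 23
v[6] = 22  (first piece 1, then v[5]=23)
v[7] = 33
v[8] = 40
Best is to make no cuts and sell whole for 40.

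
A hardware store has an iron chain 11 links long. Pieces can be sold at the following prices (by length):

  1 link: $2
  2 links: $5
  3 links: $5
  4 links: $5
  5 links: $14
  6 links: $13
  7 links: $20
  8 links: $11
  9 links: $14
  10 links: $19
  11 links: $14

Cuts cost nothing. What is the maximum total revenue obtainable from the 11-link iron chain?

Build v[k] bottom-up: v[k] = max over allowed piece i of (p[i] + v[k−i]).
v[1] = 2
v[2] = 5
v[3] = 7  (first piece 1, then v[2]=5)
v[4] = 10  (first piece 2, then v[2]=5)
v[5] = 14
v[6] = 16  (first piece 1, then v[5]=14)
v[7] = 20
v[8] = 22  (first piece 1, then v[7]=20)
v[9] = 25  (first piece 2, then v[7]=20)
v[10] = 28  (first piece 5, then v[5]=14)
v[11] = 30  (first piece 1, then v[10]=28)
One optimal cutting: 5 + 5 + 1 → $14 + $14 + $2 = $30.

30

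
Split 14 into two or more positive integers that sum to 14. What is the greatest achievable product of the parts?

162

Let g[k] be the best product for length k (with at least one cut). For each first piece i, the rest contributes max(k−i, g[k−i]).
g[2] = 1*max(1,0) = 1*1 = 1
g[3] = max(1*2, 2*1) = 2
g[4] = max(1*3, 2*2, 3*1) = 4
g[5] = max(1*4, 2*3, 3*2, 4*1) = 6
g[6] = max(1*6, 2*4, 3*3, 4*2, 5*1) = 9
g[7] = max(1*9, 2*6, 3*4, 4*3, 5*2, 6*1) = 12
g[8] = max(1*12, 2*9, 3*6, …, 6*2, 7*1) = 18
g[9] = max(1*18, 2*12, 3*9, …, 7*2, 8*1) = 27
g[10] = max(1*27, 2*18, 3*12, …, 8*2, 9*1) = 36
g[11] = max(1*36, 2*27, 3*18, …, 9*2, 10*1) = 54
g[12] = max(1*54, 2*36, 3*27, …, 10*2, 11*1) = 81
g[13] = max(1*81, 2*54, 3*36, …, 11*2, 12*1) = 108
g[14] = max(1*108, 2*81, 3*54, …, 12*2, 13*1) = 162
One optimal split: 3 + 3 + 3 + 3 + 2; product 3*3*3*3*2 = 162.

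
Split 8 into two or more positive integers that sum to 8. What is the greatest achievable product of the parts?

Let prod[k] be the best product for length k (with at least one cut). For each first piece i, the rest contributes max(k−i, prod[k−i]).
prod[2] = 1×max(1,0) = 1×1 = 1
prod[3] = max(1×2, 2×1) = 2
prod[4] = max(1×3, 2×2, 3×1) = 4
prod[5] = max(1×4, 2×3, 3×2, 4×1) = 6
prod[6] = max(1×6, 2×4, 3×3, 4×2, 5×1) = 9
prod[7] = max(1×9, 2×6, 3×4, 4×3, 5×2, 6×1) = 12
prod[8] = max(1×12, 2×9, 3×6, …, 6×2, 7×1) = 18
One optimal split: 3 + 3 + 2; product 3×3×2 = 18.

18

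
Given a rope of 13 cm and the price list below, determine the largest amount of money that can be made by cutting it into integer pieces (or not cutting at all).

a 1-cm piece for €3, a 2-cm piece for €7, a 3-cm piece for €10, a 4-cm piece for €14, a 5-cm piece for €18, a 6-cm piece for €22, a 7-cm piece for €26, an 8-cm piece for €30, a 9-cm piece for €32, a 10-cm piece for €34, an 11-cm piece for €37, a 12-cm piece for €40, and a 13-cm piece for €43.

48

Build r[k] bottom-up: r[k] = max over allowed piece i of (p[i] + r[k−i]).
r[1] = 3
r[2] = 7
r[3] = 10  (first piece 1, then r[2]=7)
r[4] = 14  (first piece 2, then r[2]=7)
r[5] = 18
r[6] = 22
r[7] = 26
r[8] = 30
r[9] = 33  (first piece 1, then r[8]=30)
r[10] = 37  (first piece 2, then r[8]=30)
r[11] = 40  (first piece 1, then r[10]=37)
r[12] = 44  (first piece 2, then r[10]=37)
r[13] = 48  (first piece 5, then r[8]=30)
One optimal cutting: 8 + 5 → €30 + €18 = €48.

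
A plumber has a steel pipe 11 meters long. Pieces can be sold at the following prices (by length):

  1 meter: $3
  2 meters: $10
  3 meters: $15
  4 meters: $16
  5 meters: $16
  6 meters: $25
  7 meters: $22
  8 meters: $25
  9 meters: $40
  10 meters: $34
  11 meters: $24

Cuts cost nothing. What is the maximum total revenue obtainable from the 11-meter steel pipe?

Let R[k] be the best obtainable value from length k. For each k, try every first piece i and keep the best of price[i] + R[k−i].
R[1] = 3
R[2] = max(3+3, 10+0) = 10
R[3] = max(3+10, 10+3, 15+0) = 15
R[4] = max(3+15, 10+10, 15+3, 16+0) = 20
R[5] = max(3+20, 10+15, 15+10, 16+3, 16+0) = 25
R[6] = max(3+25, 10+20, 15+15, 16+10, 16+3, 25+0) = 30
R[7] = max(3+30, 10+25, 15+20, …, 25+3, 22+0) = 35
R[8] = max(3+35, 10+30, 15+25, …, 22+3, 25+0) = 40
R[9] = max(3+40, 10+35, 15+30, …, 25+3, 40+0) = 45
R[10] = max(3+45, 10+40, 15+35, …, 40+3, 34+0) = 50
R[11] = max(3+50, 10+45, 15+40, …, 34+3, 24+0) = 55
One optimal cutting: 3 + 2 + 2 + 2 + 2 → $15 + $10 + $10 + $10 + $10 = $55.

55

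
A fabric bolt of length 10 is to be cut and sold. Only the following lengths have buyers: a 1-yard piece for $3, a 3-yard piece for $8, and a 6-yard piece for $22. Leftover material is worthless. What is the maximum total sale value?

34

Consider every possible first cut. r[k] is the best of p[i]+r[k−i] over all sellable i≤k.
r[1] = 3
r[2] = 6  (first piece 1, then r[1]=3)
r[3] = max(3+6, 8+0) = 9
r[4] = max(3+9, 8+3) = 12
r[5] = max(3+12, 8+6) = 15
r[6] = max(3+15, 8+9, 22+0) = 22
r[7] = max(3+22, 8+12, 22+3) = 25
r[8] = max(3+25, 8+15, 22+6) = 28
r[9] = max(3+28, 8+22, 22+9) = 31
r[10] = max(3+31, 8+25, 22+12) = 34
One optimal cutting: 6 + 1 + 1 + 1 + 1 → $34.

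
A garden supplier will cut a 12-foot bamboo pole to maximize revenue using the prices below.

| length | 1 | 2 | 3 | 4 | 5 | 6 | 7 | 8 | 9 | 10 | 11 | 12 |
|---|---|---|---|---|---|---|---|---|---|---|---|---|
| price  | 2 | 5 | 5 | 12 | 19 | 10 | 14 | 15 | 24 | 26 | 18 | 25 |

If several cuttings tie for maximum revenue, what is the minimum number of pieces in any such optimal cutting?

Let r[k] be the best obtainable value from length k. For each k, try every first piece i and keep the best of price[i] + r[k−i].
r[1] = 2
r[2] = max(2+2, 5+0) = 5
r[3] = max(2+5, 5+2, 5+0) = 7
r[4] = max(2+7, 5+5, 5+2, 12+0) = 12
r[5] = max(2+12, 5+7, 5+5, 12+2, 19+0) = 19
r[6] = max(2+19, 5+12, 5+7, 12+5, 19+2, 10+0) = 21
r[7] = max(2+21, 5+19, 5+12, …, 10+2, 14+0) = 24
r[8] = max(2+24, 5+21, 5+19, …, 14+2, 15+0) = 26
r[9] = max(2+26, 5+24, 5+21, …, 15+2, 24+0) = 31
r[10] = max(2+31, 5+26, 5+24, …, 24+2, 26+0) = 38
r[11] = max(2+38, 5+31, 5+26, …, 26+2, 18+0) = 40
r[12] = max(2+40, 5+38, 5+31, …, 18+2, 25+0) = 43
Maximum revenue is $43.
Now minimize piece count subject to staying optimal: for each k, pieces[k] = 1 + min over i with p[i]+r[k−i]=r[k] of pieces[k−i].
pieces[9] = 2
pieces[10] = 2
pieces[11] = 3
pieces[12] = 3

3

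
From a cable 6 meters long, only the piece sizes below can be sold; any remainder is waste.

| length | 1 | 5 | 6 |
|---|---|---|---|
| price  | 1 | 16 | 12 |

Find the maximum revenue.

17

Let r[k] be the best obtainable value from length k. For each k, try every first piece i and keep the best of price[i] + r[k−i].
r[1] = 1
r[2] = 2  (first piece 1, then r[1]=1)
r[3] = 3  (first piece 1, then r[2]=2)
r[4] = 4  (first piece 1, then r[3]=3)
r[5] = 16
r[6] = 17  (first piece 1, then r[5]=16)
One optimal cutting: 5 + 1 → 17.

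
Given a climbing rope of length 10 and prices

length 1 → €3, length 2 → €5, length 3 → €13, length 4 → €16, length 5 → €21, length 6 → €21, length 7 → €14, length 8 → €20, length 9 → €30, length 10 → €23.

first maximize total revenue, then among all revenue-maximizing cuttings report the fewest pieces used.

2

Consider every possible first cut. r[k] is the best of p[i]+r[k−i] over all sellable i≤k.
r[1] = 3
r[2] = 6  (first piece 1, then r[1]=3)
r[3] = 13
r[4] = 16  (first piece 1, then r[3]=13)
r[5] = 21
r[6] = 26  (first piece 3, then r[3]=13)
r[7] = 29  (first piece 1, then r[6]=26)
r[8] = 34  (first piece 3, then r[5]=21)
r[9] = 39  (first piece 3, then r[6]=26)
r[10] = 42  (first piece 1, then r[9]=39)
Maximum revenue is €42.
Now minimize piece count subject to staying optimal: for each k, pieces[k] = 1 + min over i with p[i]+r[k−i]=r[k] of pieces[k−i].
pieces[7] = 2
pieces[8] = 2
pieces[9] = 3
pieces[10] = 2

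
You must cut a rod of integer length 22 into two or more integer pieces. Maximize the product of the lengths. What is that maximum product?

Fill m[k] for k=2..22: at each k try every first piece i and multiply by the better of (k−i) uncut or m[k−i].
m[2] = 1×max(1,0) = 1×1 = 1
m[3] = max(1×2, 2×1) = 2
m[4] = max(1×3, 2×2, 3×1) = 4
m[5] = max(1×4, 2×3, 3×2, 4×1) = 6
m[6] = max(1×6, 2×4, 3×3, 4×2, 5×1) = 9
m[7] = max(1×9, 2×6, 3×4, 4×3, 5×2, 6×1) = 12
m[8] = max(1×12, 2×9, 3×6, …, 6×2, 7×1) = 18
m[9] = max(1×18, 2×12, 3×9, …, 7×2, 8×1) = 27
m[10] = max(1×27, 2×18, 3×12, …, 8×2, 9×1) = 36
m[11] = max(1×36, 2×27, 3×18, …, 9×2, 10×1) = 54
m[12] = max(1×54, 2×36, 3×27, …, 10×2, 11×1) = 81
m[13] = max(1×81, 2×54, 3×36, …, 11×2, 12×1) = 108
m[14] = max(1×108, 2×81, 3×54, …, 12×2, 13×1) = 162
m[15] = max(1×162, 2×108, 3×81, …, 13×2, 14×1) = 243
m[16] = max(1×243, 2×162, 3×108, …, 14×2, 15×1) = 324
m[17] = max(1×324, 2×243, 3×162, …, 15×2, 16×1) = 486
m[18] = max(1×486, 2×324, 3×243, …, 16×2, 17×1) = 729
m[19] = max(1×729, 2×486, 3×324, …, 17×2, 18×1) = 972
m[20] = max(1×972, 2×729, 3×486, …, 18×2, 19×1) = 1458
m[21] = max(1×1458, 2×972, 3×729, …, 19×2, 20×1) = 2187
m[22] = max(1×2187, 2×1458, 3×972, …, 20×2, 21×1) = 2916
One optimal split: 3 + 3 + 3 + 3 + 3 + 3 + 2 + 2; product 3×3×3×3×3×3×2×2 = 2916.

2916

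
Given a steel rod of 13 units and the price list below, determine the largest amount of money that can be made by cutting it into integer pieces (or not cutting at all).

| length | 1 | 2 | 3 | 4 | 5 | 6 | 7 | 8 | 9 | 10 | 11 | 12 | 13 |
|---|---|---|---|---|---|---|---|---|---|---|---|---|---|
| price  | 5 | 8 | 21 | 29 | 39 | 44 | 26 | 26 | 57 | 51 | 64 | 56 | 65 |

Let R[k] be the best obtainable value from length k. For each k, try every first piece i and keep the best of price[i] + R[k−i].
R[1] = 5
R[2] = max(5+5, 8+0) = 10
R[3] = max(5+10, 8+5, 21+0) = 21
R[4] = max(5+21, 8+10, 21+5, 29+0) = 29
R[5] = max(5+29, 8+21, 21+10, 29+5, 39+0) = 39
R[6] = max(5+39, 8+29, 21+21, 29+10, 39+5, 44+0) = 44
R[7] = max(5+44, 8+39, 21+29, …, 44+5, 26+0) = 50
R[8] = max(5+50, 8+44, 21+39, …, 26+5, 26+0) = 60
R[9] = max(5+60, 8+50, 21+44, …, 26+5, 57+0) = 68
R[10] = max(5+68, 8+60, 21+50, …, 57+5, 51+0) = 78
R[11] = max(5+78, 8+68, 21+60, …, 51+5, 64+0) = 83
R[12] = max(5+83, 8+78, 21+68, …, 64+5, 56+0) = 89
R[13] = max(5+89, 8+83, 21+78, …, 56+5, 65+0) = 99
One optimal cutting: 5 + 5 + 3 → $39 + $39 + $21 = $99.

99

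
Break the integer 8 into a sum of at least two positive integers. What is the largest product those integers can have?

18

Fill g[k] for k=2..8: at each k try every first piece i and multiply by the better of (k−i) uncut or g[k−i].
g[2] = 1·max(1,0) = 1·1 = 1
g[3] = 1·max(2,1) = 1·2 = 2
g[4] = 2·max(2,1) = 2·2 = 4
g[5] = 2·max(3,2) = 2·3 = 6
g[6] = 3·max(3,2) = 3·3 = 9
g[7] = 2·max(5,6) = 2·6 = 12
g[8] = 2·max(6,9) = 2·9 = 18
One optimal split: 3 + 3 + 2; product 3·3·2 = 18.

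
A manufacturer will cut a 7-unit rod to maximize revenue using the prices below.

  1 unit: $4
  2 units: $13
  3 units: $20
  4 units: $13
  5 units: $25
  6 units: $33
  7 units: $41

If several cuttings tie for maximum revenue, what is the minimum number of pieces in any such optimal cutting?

3

Consider every possible first cut. r[k] is the best of p[i]+r[k−i] over all sellable i≤k.
r[1] = 4
r[2] = 13
r[3] = 20
r[4] = 26  (first piece 2, then r[2]=13)
r[5] = 33  (first piece 2, then r[3]=20)
r[6] = 40  (first piece 3, then r[3]=20)
r[7] = 46  (first piece 2, then r[5]=33)
Maximum revenue is $46.
Now minimize piece count subject to staying optimal: for each k, pieces[k] = 1 + min over i with p[i]+r[k−i]=r[k] of pieces[k−i].
pieces[4] = 2
pieces[5] = 2
pieces[6] = 2
pieces[7] = 3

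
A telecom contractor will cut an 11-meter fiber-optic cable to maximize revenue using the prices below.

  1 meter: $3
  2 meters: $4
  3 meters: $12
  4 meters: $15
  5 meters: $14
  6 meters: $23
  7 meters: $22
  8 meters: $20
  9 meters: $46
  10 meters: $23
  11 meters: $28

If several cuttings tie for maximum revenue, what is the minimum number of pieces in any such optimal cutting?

Let r[k] be the best obtainable value from length k. For each k, try every first piece i and keep the best of price[i] + r[k−i].
r[1] = 3
r[2] = max(3+3, 4+0) = 6
r[3] = max(3+6, 4+3, 12+0) = 12
r[4] = max(3+12, 4+6, 12+3, 15+0) = 15
r[5] = max(3+15, 4+12, 12+6, 15+3, 14+0) = 18
r[6] = max(3+18, 4+15, 12+12, 15+6, 14+3, 23+0) = 24
r[7] = max(3+24, 4+18, 12+15, …, 23+3, 22+0) = 27
r[8] = max(3+27, 4+24, 12+18, …, 22+3, 20+0) = 30
r[9] = max(3+30, 4+27, 12+24, …, 20+3, 46+0) = 46
r[10] = max(3+46, 4+30, 12+27, …, 46+3, 23+0) = 49
r[11] = max(3+49, 4+46, 12+30, …, 23+3, 28+0) = 52
Maximum revenue is $52.
Now minimize piece count subject to staying optimal: for each k, pieces[k] = 1 + min over i with p[i]+r[k−i]=r[k] of pieces[k−i].
pieces[8] = 2
pieces[9] = 1
pieces[10] = 2
pieces[11] = 3

3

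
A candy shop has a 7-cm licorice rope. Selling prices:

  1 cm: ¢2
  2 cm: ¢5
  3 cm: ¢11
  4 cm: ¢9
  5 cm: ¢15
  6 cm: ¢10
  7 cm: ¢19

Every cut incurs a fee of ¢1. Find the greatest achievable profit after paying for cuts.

Consider every possible first cut. net[k] is the best of p[i]+net[k−i] over all sellable i≤k, charging 1 whenever i<k.
net[1] = 2
net[2] = 5
net[3] = 11
net[4] = 12  (first piece 1, then net[3]=11)
net[5] = 15  (first piece 2, then net[3]=11)
net[6] = 21  (first piece 3, then net[3]=11)
net[7] = 22  (first piece 1, then net[6]=21)
One optimal plan: pieces 3 + 3 + 1 (2 cuts) → ¢24 − ¢2 = ¢22.

22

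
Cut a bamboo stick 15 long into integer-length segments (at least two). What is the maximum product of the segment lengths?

Define prod[k] = max over 1≤i<k of i · max(k−i, prod[k−i]); the inner max lets the remainder stay uncut if that's better.
prod[2] = 1×max(1,0) = 1×1 = 1
prod[3] = max(1×2, 2×1) = 2
prod[4] = max(1×3, 2×2, 3×1) = 4
prod[5] = max(1×4, 2×3, 3×2, 4×1) = 6
prod[6] = max(1×6, 2×4, 3×3, 4×2, 5×1) = 9
prod[7] = max(1×9, 2×6, 3×4, 4×3, 5×2, 6×1) = 12
prod[8] = max(1×12, 2×9, 3×6, …, 6×2, 7×1) = 18
prod[9] = max(1×18, 2×12, 3×9, …, 7×2, 8×1) = 27
prod[10] = max(1×27, 2×18, 3×12, …, 8×2, 9×1) = 36
prod[11] = max(1×36, 2×27, 3×18, …, 9×2, 10×1) = 54
prod[12] = max(1×54, 2×36, 3×27, …, 10×2, 11×1) = 81
prod[13] = max(1×81, 2×54, 3×36, …, 11×2, 12×1) = 108
prod[14] = max(1×108, 2×81, 3×54, …, 12×2, 13×1) = 162
prod[15] = max(1×162, 2×108, 3×81, …, 13×2, 14×1) = 243
One optimal split: 3 + 3 + 3 + 3 + 3; product 3×3×3×3×3 = 243.

243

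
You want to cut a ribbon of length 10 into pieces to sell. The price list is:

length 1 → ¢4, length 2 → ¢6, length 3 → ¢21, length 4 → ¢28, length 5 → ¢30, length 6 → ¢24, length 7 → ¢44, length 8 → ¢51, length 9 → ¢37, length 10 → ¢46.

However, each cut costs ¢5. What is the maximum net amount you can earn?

60

Consider every possible first cut. r[k] is the best of p[i]+r[k−i] over all sellable i≤k, charging 5 whenever i<k.
r[1] = 4
r[2] = 6
r[3] = 21
r[4] = 28
r[5] = 30
r[6] = 37  (first piece 3, then r[3]=21)
r[7] = 44  (first piece 3, then r[4]=28)
r[8] = 51  (first piece 4, then r[4]=28)
r[9] = 53  (first piece 3, then r[6]=37)
r[10] = 60  (first piece 3, then r[7]=44)
One optimal plan: pieces 4 + 3 + 3 (2 cuts) → ¢70 − ¢10 = ¢60.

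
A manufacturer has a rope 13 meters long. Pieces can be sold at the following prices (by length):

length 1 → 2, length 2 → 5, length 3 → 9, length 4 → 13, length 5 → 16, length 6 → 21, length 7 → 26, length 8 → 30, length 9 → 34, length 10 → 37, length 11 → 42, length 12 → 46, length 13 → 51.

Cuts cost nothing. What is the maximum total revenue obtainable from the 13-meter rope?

Build best[k] bottom-up: best[k] = max over allowed piece i of (p[i] + best[k−i]).
best[1] = 2
best[2] = 5
best[3] = 9
best[4] = 13
best[5] = 16
best[6] = 21
best[7] = 26
best[8] = 30
best[9] = 34
best[10] = 37
best[11] = 42
best[12] = 46
best[13] = 51
Best is to sell the whole 13-meter piece uncut for 51.

51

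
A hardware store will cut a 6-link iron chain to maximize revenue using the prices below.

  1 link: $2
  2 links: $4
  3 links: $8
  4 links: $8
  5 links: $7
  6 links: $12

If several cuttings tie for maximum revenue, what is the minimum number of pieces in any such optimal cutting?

Build r[k] bottom-up: r[k] = max over allowed piece i of (p[i] + r[k−i]).
r[1] = 2
r[2] = max(2+2, 4+0) = 4
r[3] = max(2+4, 4+2, 8+0) = 8
r[4] = max(2+8, 4+4, 8+2, 8+0) = 10
r[5] = max(2+10, 4+8, 8+4, 8+2, 7+0) = 12
r[6] = max(2+12, 4+10, 8+8, 8+4, 7+2, 12+0) = 16
Maximum revenue is $16.
Now minimize piece count subject to staying optimal: for each k, pieces[k] = 1 + min over i with p[i]+r[k−i]=r[k] of pieces[k−i].
pieces[3] = 1
pieces[4] = 2
pieces[5] = 2
pieces[6] = 2

2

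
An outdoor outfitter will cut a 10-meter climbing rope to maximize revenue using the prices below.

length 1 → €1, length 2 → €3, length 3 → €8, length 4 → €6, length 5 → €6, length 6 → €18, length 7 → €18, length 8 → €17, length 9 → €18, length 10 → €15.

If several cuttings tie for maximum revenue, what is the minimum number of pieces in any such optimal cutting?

3

Consider every possible first cut. r[k] is the best of p[i]+r[k−i] over all sellable i≤k.
r[1] = 1
r[2] = max(1+1, 3+0) = 3
r[3] = max(1+3, 3+1, 8+0) = 8
r[4] = max(1+8, 3+3, 8+1, 6+0) = 9
r[5] = max(1+9, 3+8, 8+3, 6+1, 6+0) = 11
r[6] = max(1+11, 3+9, 8+8, 6+3, 6+1, 18+0) = 18
r[7] = max(1+18, 3+11, 8+9, …, 18+1, 18+0) = 19
r[8] = max(1+19, 3+18, 8+11, …, 18+1, 17+0) = 21
r[9] = max(1+21, 3+19, 8+18, …, 17+1, 18+0) = 26
r[10] = max(1+26, 3+21, 8+19, …, 18+1, 15+0) = 27
Maximum revenue is €27.
Now minimize piece count subject to staying optimal: for each k, pieces[k] = 1 + min over i with p[i]+r[k−i]=r[k] of pieces[k−i].
pieces[7] = 2
pieces[8] = 2
pieces[9] = 2
pieces[10] = 3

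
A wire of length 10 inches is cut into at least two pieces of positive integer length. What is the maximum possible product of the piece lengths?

Let prod[k] be the best product for length k (with at least one cut). For each first piece i, the rest contributes max(k−i, prod[k−i]).
prod[2] = 1·max(1,0) = 1·1 = 1
prod[3] = max(1·2, 2·1) = 2
prod[4] = max(1·3, 2·2, 3·1) = 4
prod[5] = max(1·4, 2·3, 3·2, 4·1) = 6
prod[6] = max(1·6, 2·4, 3·3, 4·2, 5·1) = 9
prod[7] = max(1·9, 2·6, 3·4, 4·3, 5·2, 6·1) = 12
prod[8] = max(1·12, 2·9, 3·6, …, 6·2, 7·1) = 18
prod[9] = max(1·18, 2·12, 3·9, …, 7·2, 8·1) = 27
prod[10] = max(1·27, 2·18, 3·12, …, 8·2, 9·1) = 36
One optimal split: 3 + 3 + 2 + 2; product 3·3·2·2 = 36.

36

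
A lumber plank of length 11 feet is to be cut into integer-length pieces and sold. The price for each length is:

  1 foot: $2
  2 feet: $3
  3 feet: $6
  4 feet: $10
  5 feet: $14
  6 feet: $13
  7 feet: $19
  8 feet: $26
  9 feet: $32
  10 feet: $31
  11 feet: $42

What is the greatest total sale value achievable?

Let r[k] be the best obtainable value from length k. For each k, try every first piece i and keep the best of price[i] + r[k−i].
r[1] = 2
r[2] = 4  (first piece 1, then r[1]=2)
r[3] = 6  (first piece 1, then r[2]=4)
r[4] = 10
r[5] = 14
r[6] = 16  (first piece 1, then r[5]=14)
r[7] = 19
r[8] = 26
r[9] = 32
r[10] = 34  (first piece 1, then r[9]=32)
r[11] = 42
Best is to sell the whole 11-foot piece uncut for $42.

42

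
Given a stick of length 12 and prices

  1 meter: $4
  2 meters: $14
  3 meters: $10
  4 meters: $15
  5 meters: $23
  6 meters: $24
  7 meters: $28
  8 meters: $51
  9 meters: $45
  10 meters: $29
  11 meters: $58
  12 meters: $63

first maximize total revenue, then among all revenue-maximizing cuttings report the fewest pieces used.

Let r[k] be the best obtainable value from length k. For each k, try every first piece i and keep the best of price[i] + r[k−i].
r[1] = 4
r[2] = max(4+4, 14+0) = 14
r[3] = max(4+14, 14+4, 10+0) = 18
r[4] = max(4+18, 14+14, 10+4, 15+0) = 28
r[5] = max(4+28, 14+18, 10+14, 15+4, 23+0) = 32
r[6] = max(4+32, 14+28, 10+18, 15+14, 23+4, 24+0) = 42
r[7] = max(4+42, 14+32, 10+28, …, 24+4, 28+0) = 46
r[8] = max(4+46, 14+42, 10+32, …, 28+4, 51+0) = 56
r[9] = max(4+56, 14+46, 10+42, …, 51+4, 45+0) = 60
r[10] = max(4+60, 14+56, 10+46, …, 45+4, 29+0) = 70
r[11] = max(4+70, 14+60, 10+56, …, 29+4, 58+0) = 74
r[12] = max(4+74, 14+70, 10+60, …, 58+4, 63+0) = 84
Maximum revenue is $84.
Now minimize piece count subject to staying optimal: for each k, pieces[k] = 1 + min over i with p[i]+r[k−i]=r[k] of pieces[k−i].
pieces[9] = 5
pieces[10] = 5
pieces[11] = 6
pieces[12] = 6

6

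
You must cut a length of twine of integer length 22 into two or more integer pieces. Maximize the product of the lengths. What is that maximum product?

Fill m[k] for k=2..22: at each k try every first piece i and multiply by the better of (k−i) uncut or m[k−i].
Small cases: m[2]=1, m[3]=2, m[4]=4, m[5]=6, m[6]=9, m[7]=12, m[8]=18, m[9]=27, m[10]=36, m[11]=54, m[12]=81, m[13]=108, m[14]=162.
m[15] = max(1×162, 2×108, 3×81, …, 13×2, 14×1) = 243
m[16] = max(1×243, 2×162, 3×108, …, 14×2, 15×1) = 324
m[17] = max(1×324, 2×243, 3×162, …, 15×2, 16×1) = 486
m[18] = max(1×486, 2×324, 3×243, …, 16×2, 17×1) = 729
m[19] = max(1×729, 2×486, 3×324, …, 17×2, 18×1) = 972
m[20] = max(1×972, 2×729, 3×486, …, 18×2, 19×1) = 1458
m[21] = max(1×1458, 2×972, 3×729, …, 19×2, 20×1) = 2187
m[22] = max(1×2187, 2×1458, 3×972, …, 20×2, 21×1) = 2916
One optimal split: 3 + 3 + 3 + 3 + 3 + 3 + 2 + 2; product 3×3×3×3×3×3×2×2 = 2916.

2916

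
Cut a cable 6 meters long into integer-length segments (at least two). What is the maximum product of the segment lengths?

9

Let P[k] be the best product for length k (with at least one cut). For each first piece i, the rest contributes max(k−i, P[k−i]).
P[2] = 1×max(1,0) = 1×1 = 1
P[3] = max(1×2, 2×1) = 2
P[4] = max(1×3, 2×2, 3×1) = 4
P[5] = max(1×4, 2×3, 3×2, 4×1) = 6
P[6] = max(1×6, 2×4, 3×3, 4×2, 5×1) = 9
One optimal split: 3 + 3; product 3×3 = 9.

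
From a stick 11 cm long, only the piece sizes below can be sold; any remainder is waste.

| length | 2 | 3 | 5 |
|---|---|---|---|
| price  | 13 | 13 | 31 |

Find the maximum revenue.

70

Consider every possible first cut. r[k] is the best of p[i]+r[k−i] over all sellable i≤k.
r[1] = 0
r[2] = 13
r[3] = max(13+0, 13+0) = 13
r[4] = max(13+13, 13+0) = 26
r[5] = max(13+13, 13+13, 31+0) = 31
r[6] = max(13+26, 13+13, 31+0) = 39
r[7] = max(13+31, 13+26, 31+13) = 44
r[8] = max(13+39, 13+31, 31+13) = 52
r[9] = max(13+44, 13+39, 31+26) = 57
r[10] = max(13+52, 13+44, 31+31) = 65
r[11] = max(13+57, 13+52, 31+39) = 70
One optimal cutting: 5 + 2 + 2 + 2 → 70.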